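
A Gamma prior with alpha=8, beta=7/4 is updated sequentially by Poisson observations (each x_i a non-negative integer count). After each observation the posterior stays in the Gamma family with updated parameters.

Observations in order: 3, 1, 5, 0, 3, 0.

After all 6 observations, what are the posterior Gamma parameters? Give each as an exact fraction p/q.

obs 1: x=3 → posterior Gamma(11, 11/4)
obs 2: x=1 → posterior Gamma(12, 15/4)
obs 3: x=5 → posterior Gamma(17, 19/4)
obs 4: x=0 → posterior Gamma(17, 23/4)
obs 5: x=3 → posterior Gamma(20, 27/4)
obs 6: x=0 → posterior Gamma(20, 31/4)

alpha=20, beta=31/4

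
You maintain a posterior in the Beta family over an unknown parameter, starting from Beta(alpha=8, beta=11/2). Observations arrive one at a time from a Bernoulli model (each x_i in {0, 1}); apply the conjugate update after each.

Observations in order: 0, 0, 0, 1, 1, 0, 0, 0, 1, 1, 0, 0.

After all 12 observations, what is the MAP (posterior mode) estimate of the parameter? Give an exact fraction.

obs 1: x=0 → posterior Beta(8, 13/2)
obs 2: x=0 → posterior Beta(8, 15/2)
obs 3: x=0 → posterior Beta(8, 17/2)
obs 4: x=1 → posterior Beta(9, 17/2)
obs 5: x=1 → posterior Beta(10, 17/2)
obs 6: x=0 → posterior Beta(10, 19/2)
obs 7: x=0 → posterior Beta(10, 21/2)
obs 8: x=0 → posterior Beta(10, 23/2)
obs 9: x=1 → posterior Beta(11, 23/2)
obs 10: x=1 → posterior Beta(12, 23/2)
obs 11: x=0 → posterior Beta(12, 25/2)
obs 12: x=0 → posterior Beta(12, 27/2)

22/47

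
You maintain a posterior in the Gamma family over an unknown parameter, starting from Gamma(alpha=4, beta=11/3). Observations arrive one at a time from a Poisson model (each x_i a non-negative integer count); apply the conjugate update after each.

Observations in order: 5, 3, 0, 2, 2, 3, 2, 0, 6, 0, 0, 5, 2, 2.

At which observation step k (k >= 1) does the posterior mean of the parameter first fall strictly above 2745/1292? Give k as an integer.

k = 9

obs 1: x=5 → posterior Gamma(9, 14/3)
obs 2: x=3 → posterior Gamma(12, 17/3)
obs 3: x=0 → posterior Gamma(12, 20/3)
obs 4: x=2 → posterior Gamma(14, 23/3)
obs 5: x=2 → posterior Gamma(16, 26/3)
obs 6: x=3 → posterior Gamma(19, 29/3)
obs 7: x=2 → posterior Gamma(21, 32/3)
obs 8: x=0 → posterior Gamma(21, 35/3)
obs 9: x=6 → posterior Gamma(27, 38/3)
obs 10: x=0 → posterior Gamma(27, 41/3)
obs 11: x=0 → posterior Gamma(27, 44/3)
obs 12: x=5 → posterior Gamma(32, 47/3)
obs 13: x=2 → posterior Gamma(34, 50/3)
obs 14: x=2 → posterior Gamma(36, 53/3)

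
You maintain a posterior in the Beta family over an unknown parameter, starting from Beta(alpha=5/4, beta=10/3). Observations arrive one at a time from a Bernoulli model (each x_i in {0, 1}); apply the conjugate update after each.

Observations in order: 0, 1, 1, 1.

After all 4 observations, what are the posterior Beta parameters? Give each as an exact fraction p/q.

obs 1: x=0 → posterior Beta(5/4, 13/3)
obs 2: x=1 → posterior Beta(9/4, 13/3)
obs 3: x=1 → posterior Beta(13/4, 13/3)
obs 4: x=1 → posterior Beta(17/4, 13/3)

alpha=17/4, beta=13/3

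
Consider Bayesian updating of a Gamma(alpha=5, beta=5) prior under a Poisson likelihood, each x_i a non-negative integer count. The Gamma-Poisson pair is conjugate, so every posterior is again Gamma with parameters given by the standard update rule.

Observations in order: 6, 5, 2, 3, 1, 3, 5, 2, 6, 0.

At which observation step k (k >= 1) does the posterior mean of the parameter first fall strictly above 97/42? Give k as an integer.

obs 1: x=6 → posterior Gamma(11, 6)
obs 2: x=5 → posterior Gamma(16, 7)
obs 3: x=2 → posterior Gamma(18, 8)
obs 4: x=3 → posterior Gamma(21, 9)
obs 5: x=1 → posterior Gamma(22, 10)
obs 6: x=3 → posterior Gamma(25, 11)
obs 7: x=5 → posterior Gamma(30, 12)
obs 8: x=2 → posterior Gamma(32, 13)
obs 9: x=6 → posterior Gamma(38, 14)
obs 10: x=0 → posterior Gamma(38, 15)

k = 4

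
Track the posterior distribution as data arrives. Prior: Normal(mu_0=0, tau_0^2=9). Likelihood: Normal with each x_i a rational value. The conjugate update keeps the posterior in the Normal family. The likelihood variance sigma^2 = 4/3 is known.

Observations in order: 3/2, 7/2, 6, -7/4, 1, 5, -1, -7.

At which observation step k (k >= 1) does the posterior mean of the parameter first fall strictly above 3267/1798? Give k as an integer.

k = 2

obs 1: x=3/2 → posterior Normal(81/62, 36/31)
obs 2: x=7/2 → posterior Normal(135/58, 18/29)
obs 3: x=6 → posterior Normal(297/85, 36/85)
obs 4: x=-7/4 → posterior Normal(999/448, 9/28)
obs 5: x=1 → posterior Normal(1107/556, 36/139)
obs 6: x=5 → posterior Normal(1647/664, 18/83)
obs 7: x=-1 → posterior Normal(1539/772, 36/193)
obs 8: x=-7 → posterior Normal(783/880, 9/55)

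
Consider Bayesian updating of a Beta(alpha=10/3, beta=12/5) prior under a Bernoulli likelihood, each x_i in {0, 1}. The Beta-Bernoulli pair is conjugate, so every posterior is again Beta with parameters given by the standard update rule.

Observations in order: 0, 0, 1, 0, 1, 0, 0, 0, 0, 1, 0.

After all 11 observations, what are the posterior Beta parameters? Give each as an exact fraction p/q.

obs 1: x=0 → posterior Beta(10/3, 17/5)
obs 2: x=0 → posterior Beta(10/3, 22/5)
obs 3: x=1 → posterior Beta(13/3, 22/5)
obs 4: x=0 → posterior Beta(13/3, 27/5)
obs 5: x=1 → posterior Beta(16/3, 27/5)
obs 6: x=0 → posterior Beta(16/3, 32/5)
obs 7: x=0 → posterior Beta(16/3, 37/5)
obs 8: x=0 → posterior Beta(16/3, 42/5)
obs 9: x=0 → posterior Beta(16/3, 47/5)
obs 10: x=1 → posterior Beta(19/3, 47/5)
obs 11: x=0 → posterior Beta(19/3, 52/5)

alpha=19/3, beta=52/5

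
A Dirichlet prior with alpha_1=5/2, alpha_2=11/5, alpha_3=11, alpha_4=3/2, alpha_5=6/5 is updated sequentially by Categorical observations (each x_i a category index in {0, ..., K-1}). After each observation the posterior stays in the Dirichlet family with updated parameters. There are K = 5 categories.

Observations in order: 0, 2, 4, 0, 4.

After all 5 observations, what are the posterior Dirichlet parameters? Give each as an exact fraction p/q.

obs 1: x=0 → posterior Dirichlet(7/2, 11/5, 11, 3/2, 6/5)
obs 2: x=2 → posterior Dirichlet(7/2, 11/5, 12, 3/2, 6/5)
obs 3: x=4 → posterior Dirichlet(7/2, 11/5, 12, 3/2, 11/5)
obs 4: x=0 → posterior Dirichlet(9/2, 11/5, 12, 3/2, 11/5)
obs 5: x=4 → posterior Dirichlet(9/2, 11/5, 12, 3/2, 16/5)

alpha_1=9/2, alpha_2=11/5, alpha_3=12, alpha_4=3/2, alpha_5=16/5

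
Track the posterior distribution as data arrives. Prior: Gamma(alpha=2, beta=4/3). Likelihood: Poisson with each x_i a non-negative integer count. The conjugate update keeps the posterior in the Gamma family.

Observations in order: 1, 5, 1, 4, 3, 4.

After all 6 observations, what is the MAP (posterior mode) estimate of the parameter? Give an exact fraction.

57/22

obs 1: x=1 → posterior Gamma(3, 7/3)
obs 2: x=5 → posterior Gamma(8, 10/3)
obs 3: x=1 → posterior Gamma(9, 13/3)
obs 4: x=4 → posterior Gamma(13, 16/3)
obs 5: x=3 → posterior Gamma(16, 19/3)
obs 6: x=4 → posterior Gamma(20, 22/3)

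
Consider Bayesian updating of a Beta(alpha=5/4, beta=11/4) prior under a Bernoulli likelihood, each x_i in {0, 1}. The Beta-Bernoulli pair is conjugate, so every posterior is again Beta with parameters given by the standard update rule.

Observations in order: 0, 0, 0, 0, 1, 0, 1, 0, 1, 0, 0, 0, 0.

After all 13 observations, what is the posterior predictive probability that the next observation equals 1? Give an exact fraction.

1/4

obs 1: x=0 → posterior Beta(5/4, 15/4)
obs 2: x=0 → posterior Beta(5/4, 19/4)
obs 3: x=0 → posterior Beta(5/4, 23/4)
obs 4: x=0 → posterior Beta(5/4, 27/4)
obs 5: x=1 → posterior Beta(9/4, 27/4)
obs 6: x=0 → posterior Beta(9/4, 31/4)
obs 7: x=1 → posterior Beta(13/4, 31/4)
obs 8: x=0 → posterior Beta(13/4, 35/4)
obs 9: x=1 → posterior Beta(17/4, 35/4)
obs 10: x=0 → posterior Beta(17/4, 39/4)
obs 11: x=0 → posterior Beta(17/4, 43/4)
obs 12: x=0 → posterior Beta(17/4, 47/4)
obs 13: x=0 → posterior Beta(17/4, 51/4)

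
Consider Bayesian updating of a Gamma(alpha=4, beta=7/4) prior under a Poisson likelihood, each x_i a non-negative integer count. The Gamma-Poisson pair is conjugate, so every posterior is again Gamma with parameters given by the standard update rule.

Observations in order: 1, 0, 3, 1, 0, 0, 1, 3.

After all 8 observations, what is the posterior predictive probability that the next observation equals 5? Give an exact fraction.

obs 1: x=1 → posterior Gamma(5, 11/4)
obs 2: x=0 → posterior Gamma(5, 15/4)
obs 3: x=3 → posterior Gamma(8, 19/4)
obs 4: x=1 → posterior Gamma(9, 23/4)
obs 5: x=0 → posterior Gamma(9, 27/4)
obs 6: x=0 → posterior Gamma(9, 31/4)
obs 7: x=1 → posterior Gamma(10, 35/4)
obs 8: x=3 → posterior Gamma(13, 39/4)

3059779657866823503156400128/252599333573498060811820806649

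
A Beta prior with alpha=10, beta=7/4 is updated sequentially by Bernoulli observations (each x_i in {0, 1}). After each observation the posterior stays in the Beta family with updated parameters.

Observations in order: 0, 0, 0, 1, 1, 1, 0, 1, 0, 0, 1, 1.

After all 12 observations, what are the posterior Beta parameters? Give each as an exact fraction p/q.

alpha=16, beta=31/4

obs 1: x=0 → posterior Beta(10, 11/4)
obs 2: x=0 → posterior Beta(10, 15/4)
obs 3: x=0 → posterior Beta(10, 19/4)
obs 4: x=1 → posterior Beta(11, 19/4)
obs 5: x=1 → posterior Beta(12, 19/4)
obs 6: x=1 → posterior Beta(13, 19/4)
obs 7: x=0 → posterior Beta(13, 23/4)
obs 8: x=1 → posterior Beta(14, 23/4)
obs 9: x=0 → posterior Beta(14, 27/4)
obs 10: x=0 → posterior Beta(14, 31/4)
obs 11: x=1 → posterior Beta(15, 31/4)
obs 12: x=1 → posterior Beta(16, 31/4)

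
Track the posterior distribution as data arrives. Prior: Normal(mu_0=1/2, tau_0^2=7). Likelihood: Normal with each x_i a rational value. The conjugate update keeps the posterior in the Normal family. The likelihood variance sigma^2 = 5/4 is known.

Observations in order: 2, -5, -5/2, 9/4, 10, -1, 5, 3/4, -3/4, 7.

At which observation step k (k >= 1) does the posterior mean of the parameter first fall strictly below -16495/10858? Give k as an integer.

k = 3

obs 1: x=2 → posterior Normal(39/22, 35/33)
obs 2: x=-5 → posterior Normal(-163/122, 35/61)
obs 3: x=-5/2 → posterior Normal(-303/178, 35/89)
obs 4: x=9/4 → posterior Normal(-59/78, 35/117)
obs 5: x=10 → posterior Normal(383/290, 7/29)
obs 6: x=-1 → posterior Normal(327/346, 35/173)
obs 7: x=5 → posterior Normal(607/402, 35/201)
obs 8: x=3/4 → posterior Normal(649/458, 35/229)
obs 9: x=-3/4 → posterior Normal(607/514, 35/257)
obs 10: x=7 → posterior Normal(333/190, 7/57)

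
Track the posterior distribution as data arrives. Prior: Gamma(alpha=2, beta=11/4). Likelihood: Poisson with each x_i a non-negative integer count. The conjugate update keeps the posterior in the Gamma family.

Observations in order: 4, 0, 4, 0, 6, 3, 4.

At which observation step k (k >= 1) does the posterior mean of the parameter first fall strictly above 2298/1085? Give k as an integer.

obs 1: x=4 → posterior Gamma(6, 15/4)
obs 2: x=0 → posterior Gamma(6, 19/4)
obs 3: x=4 → posterior Gamma(10, 23/4)
obs 4: x=0 → posterior Gamma(10, 27/4)
obs 5: x=6 → posterior Gamma(16, 31/4)
obs 6: x=3 → posterior Gamma(19, 35/4)
obs 7: x=4 → posterior Gamma(23, 39/4)

k = 6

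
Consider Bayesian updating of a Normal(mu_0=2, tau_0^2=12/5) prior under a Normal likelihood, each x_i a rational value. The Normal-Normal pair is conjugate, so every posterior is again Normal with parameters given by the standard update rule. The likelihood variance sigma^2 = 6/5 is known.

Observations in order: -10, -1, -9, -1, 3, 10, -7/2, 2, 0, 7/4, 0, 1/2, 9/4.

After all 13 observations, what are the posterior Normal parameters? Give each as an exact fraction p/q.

mu_0=-8/27, tau_0^2=4/45

obs 1: x=-10 → posterior Normal(-6, 4/5)
obs 2: x=-1 → posterior Normal(-4, 12/25)
obs 3: x=-9 → posterior Normal(-38/7, 12/35)
obs 4: x=-1 → posterior Normal(-40/9, 4/15)
obs 5: x=3 → posterior Normal(-34/11, 12/55)
obs 6: x=10 → posterior Normal(-14/13, 12/65)
obs 7: x=-7/2 → posterior Normal(-7/5, 4/25)
obs 8: x=2 → posterior Normal(-1, 12/85)
obs 9: x=0 → posterior Normal(-17/19, 12/95)
obs 10: x=7/4 → posterior Normal(-9/14, 4/35)
obs 11: x=0 → posterior Normal(-27/46, 12/115)
obs 12: x=1/2 → posterior Normal(-1/2, 12/125)
obs 13: x=9/4 → posterior Normal(-8/27, 4/45)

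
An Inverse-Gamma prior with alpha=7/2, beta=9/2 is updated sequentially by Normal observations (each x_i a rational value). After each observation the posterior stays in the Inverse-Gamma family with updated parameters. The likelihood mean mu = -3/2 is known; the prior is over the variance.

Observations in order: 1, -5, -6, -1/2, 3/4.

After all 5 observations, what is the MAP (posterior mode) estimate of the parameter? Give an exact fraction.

obs 1: x=1 → posterior Inverse-Gamma(4, 61/8)
obs 2: x=-5 → posterior Inverse-Gamma(9/2, 55/4)
obs 3: x=-6 → posterior Inverse-Gamma(5, 191/8)
obs 4: x=-1/2 → posterior Inverse-Gamma(11/2, 195/8)
obs 5: x=3/4 → posterior Inverse-Gamma(6, 861/32)

123/32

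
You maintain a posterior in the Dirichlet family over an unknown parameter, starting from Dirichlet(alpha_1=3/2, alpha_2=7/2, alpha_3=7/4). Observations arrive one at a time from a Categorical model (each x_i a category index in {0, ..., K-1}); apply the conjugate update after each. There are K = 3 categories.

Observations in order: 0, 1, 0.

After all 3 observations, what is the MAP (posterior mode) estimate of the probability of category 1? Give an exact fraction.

obs 1: x=0 → posterior Dirichlet(5/2, 7/2, 7/4)
obs 2: x=1 → posterior Dirichlet(5/2, 9/2, 7/4)
obs 3: x=0 → posterior Dirichlet(7/2, 9/2, 7/4)

14/27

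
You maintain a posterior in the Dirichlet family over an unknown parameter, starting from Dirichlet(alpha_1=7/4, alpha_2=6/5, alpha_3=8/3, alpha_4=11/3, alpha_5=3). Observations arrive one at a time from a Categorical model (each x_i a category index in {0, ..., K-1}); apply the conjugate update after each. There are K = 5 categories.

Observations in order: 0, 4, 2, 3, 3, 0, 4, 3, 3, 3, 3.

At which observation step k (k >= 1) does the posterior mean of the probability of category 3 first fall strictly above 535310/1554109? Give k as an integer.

k = 9

obs 1: x=0 → posterior Dirichlet(11/4, 6/5, 8/3, 11/3, 3)
obs 2: x=4 → posterior Dirichlet(11/4, 6/5, 8/3, 11/3, 4)
obs 3: x=2 → posterior Dirichlet(11/4, 6/5, 11/3, 11/3, 4)
obs 4: x=3 → posterior Dirichlet(11/4, 6/5, 11/3, 14/3, 4)
obs 5: x=3 → posterior Dirichlet(11/4, 6/5, 11/3, 17/3, 4)
obs 6: x=0 → posterior Dirichlet(15/4, 6/5, 11/3, 17/3, 4)
obs 7: x=4 → posterior Dirichlet(15/4, 6/5, 11/3, 17/3, 5)
obs 8: x=3 → posterior Dirichlet(15/4, 6/5, 11/3, 20/3, 5)
obs 9: x=3 → posterior Dirichlet(15/4, 6/5, 11/3, 23/3, 5)
obs 10: x=3 → posterior Dirichlet(15/4, 6/5, 11/3, 26/3, 5)
obs 11: x=3 → posterior Dirichlet(15/4, 6/5, 11/3, 29/3, 5)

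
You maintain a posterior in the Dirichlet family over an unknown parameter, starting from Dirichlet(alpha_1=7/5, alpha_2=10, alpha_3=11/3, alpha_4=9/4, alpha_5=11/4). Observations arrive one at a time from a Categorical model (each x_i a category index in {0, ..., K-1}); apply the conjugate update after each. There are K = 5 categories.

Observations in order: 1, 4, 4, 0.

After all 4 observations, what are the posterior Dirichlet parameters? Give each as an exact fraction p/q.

alpha_1=12/5, alpha_2=11, alpha_3=11/3, alpha_4=9/4, alpha_5=19/4

obs 1: x=1 → posterior Dirichlet(7/5, 11, 11/3, 9/4, 11/4)
obs 2: x=4 → posterior Dirichlet(7/5, 11, 11/3, 9/4, 15/4)
obs 3: x=4 → posterior Dirichlet(7/5, 11, 11/3, 9/4, 19/4)
obs 4: x=0 → posterior Dirichlet(12/5, 11, 11/3, 9/4, 19/4)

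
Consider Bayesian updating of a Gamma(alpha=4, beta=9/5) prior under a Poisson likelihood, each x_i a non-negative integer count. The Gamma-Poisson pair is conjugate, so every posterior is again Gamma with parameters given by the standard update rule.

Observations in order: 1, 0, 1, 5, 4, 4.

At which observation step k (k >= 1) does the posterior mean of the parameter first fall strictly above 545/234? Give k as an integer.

k = 6

obs 1: x=1 → posterior Gamma(5, 14/5)
obs 2: x=0 → posterior Gamma(5, 19/5)
obs 3: x=1 → posterior Gamma(6, 24/5)
obs 4: x=5 → posterior Gamma(11, 29/5)
obs 5: x=4 → posterior Gamma(15, 34/5)
obs 6: x=4 → posterior Gamma(19, 39/5)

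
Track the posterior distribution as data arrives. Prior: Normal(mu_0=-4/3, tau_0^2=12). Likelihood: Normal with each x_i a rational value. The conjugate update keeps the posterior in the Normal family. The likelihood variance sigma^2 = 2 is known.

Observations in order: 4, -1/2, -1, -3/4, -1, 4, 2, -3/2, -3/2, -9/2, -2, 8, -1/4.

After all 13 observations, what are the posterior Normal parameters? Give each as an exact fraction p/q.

mu_0=86/237, tau_0^2=12/79

obs 1: x=4 → posterior Normal(68/21, 12/7)
obs 2: x=-1/2 → posterior Normal(59/39, 12/13)
obs 3: x=-1 → posterior Normal(41/57, 12/19)
obs 4: x=-3/4 → posterior Normal(11/30, 12/25)
obs 5: x=-1 → posterior Normal(19/186, 12/31)
obs 6: x=4 → posterior Normal(163/222, 12/37)
obs 7: x=2 → posterior Normal(235/258, 12/43)
obs 8: x=-3/2 → posterior Normal(181/294, 12/49)
obs 9: x=-3/2 → posterior Normal(127/330, 12/55)
obs 10: x=-9/2 → posterior Normal(-35/366, 12/61)
obs 11: x=-2 → posterior Normal(-107/402, 12/67)
obs 12: x=8 → posterior Normal(181/438, 12/73)
obs 13: x=-1/4 → posterior Normal(86/237, 12/79)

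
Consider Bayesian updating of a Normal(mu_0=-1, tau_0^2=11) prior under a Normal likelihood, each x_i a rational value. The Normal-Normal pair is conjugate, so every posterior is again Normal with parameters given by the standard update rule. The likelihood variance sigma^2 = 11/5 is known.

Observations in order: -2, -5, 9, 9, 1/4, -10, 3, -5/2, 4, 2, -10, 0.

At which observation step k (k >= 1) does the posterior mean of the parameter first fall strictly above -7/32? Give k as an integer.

k = 3

obs 1: x=-2 → posterior Normal(-11/6, 11/6)
obs 2: x=-5 → posterior Normal(-36/11, 1)
obs 3: x=9 → posterior Normal(9/16, 11/16)
obs 4: x=9 → posterior Normal(18/7, 11/21)
obs 5: x=1/4 → posterior Normal(17/8, 11/26)
obs 6: x=-10 → posterior Normal(21/124, 11/31)
obs 7: x=3 → posterior Normal(9/16, 11/36)
obs 8: x=-5/2 → posterior Normal(31/164, 11/41)
obs 9: x=4 → posterior Normal(111/184, 11/46)
obs 10: x=2 → posterior Normal(151/204, 11/51)
obs 11: x=-10 → posterior Normal(-7/32, 11/56)
obs 12: x=0 → posterior Normal(-49/244, 11/61)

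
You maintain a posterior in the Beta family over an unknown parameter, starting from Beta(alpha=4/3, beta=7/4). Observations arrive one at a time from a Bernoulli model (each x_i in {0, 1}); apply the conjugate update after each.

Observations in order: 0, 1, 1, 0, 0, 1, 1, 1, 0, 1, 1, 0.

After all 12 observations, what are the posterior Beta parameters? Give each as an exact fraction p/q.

obs 1: x=0 → posterior Beta(4/3, 11/4)
obs 2: x=1 → posterior Beta(7/3, 11/4)
obs 3: x=1 → posterior Beta(10/3, 11/4)
obs 4: x=0 → posterior Beta(10/3, 15/4)
obs 5: x=0 → posterior Beta(10/3, 19/4)
obs 6: x=1 → posterior Beta(13/3, 19/4)
obs 7: x=1 → posterior Beta(16/3, 19/4)
obs 8: x=1 → posterior Beta(19/3, 19/4)
obs 9: x=0 → posterior Beta(19/3, 23/4)
obs 10: x=1 → posterior Beta(22/3, 23/4)
obs 11: x=1 → posterior Beta(25/3, 23/4)
obs 12: x=0 → posterior Beta(25/3, 27/4)

alpha=25/3, beta=27/4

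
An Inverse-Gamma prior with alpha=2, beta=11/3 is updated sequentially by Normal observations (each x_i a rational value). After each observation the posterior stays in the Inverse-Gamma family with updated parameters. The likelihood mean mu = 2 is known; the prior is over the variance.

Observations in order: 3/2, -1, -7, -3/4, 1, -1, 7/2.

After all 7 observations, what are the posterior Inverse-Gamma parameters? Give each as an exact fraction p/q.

alpha=11/2, beta=5635/96

obs 1: x=3/2 → posterior Inverse-Gamma(5/2, 91/24)
obs 2: x=-1 → posterior Inverse-Gamma(3, 199/24)
obs 3: x=-7 → posterior Inverse-Gamma(7/2, 1171/24)
obs 4: x=-3/4 → posterior Inverse-Gamma(4, 5047/96)
obs 5: x=1 → posterior Inverse-Gamma(9/2, 5095/96)
obs 6: x=-1 → posterior Inverse-Gamma(5, 5527/96)
obs 7: x=7/2 → posterior Inverse-Gamma(11/2, 5635/96)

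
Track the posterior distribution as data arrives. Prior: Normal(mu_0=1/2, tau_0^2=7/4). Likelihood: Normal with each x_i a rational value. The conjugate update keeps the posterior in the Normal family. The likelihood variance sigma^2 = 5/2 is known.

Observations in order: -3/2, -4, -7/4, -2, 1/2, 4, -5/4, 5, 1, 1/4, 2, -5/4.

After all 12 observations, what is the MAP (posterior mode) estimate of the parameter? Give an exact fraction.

obs 1: x=-3/2 → posterior Normal(-11/34, 35/34)
obs 2: x=-4 → posterior Normal(-67/48, 35/48)
obs 3: x=-7/4 → posterior Normal(-183/124, 35/62)
obs 4: x=-2 → posterior Normal(-239/152, 35/76)
obs 5: x=1/2 → posterior Normal(-5/4, 7/18)
obs 6: x=4 → posterior Normal(-113/208, 35/104)
obs 7: x=-5/4 → posterior Normal(-37/59, 35/118)
obs 8: x=5 → posterior Normal(-1/33, 35/132)
obs 9: x=1 → posterior Normal(5/73, 35/146)
obs 10: x=1/4 → posterior Normal(27/320, 7/32)
obs 11: x=2 → posterior Normal(83/348, 35/174)
obs 12: x=-5/4 → posterior Normal(6/47, 35/188)

6/47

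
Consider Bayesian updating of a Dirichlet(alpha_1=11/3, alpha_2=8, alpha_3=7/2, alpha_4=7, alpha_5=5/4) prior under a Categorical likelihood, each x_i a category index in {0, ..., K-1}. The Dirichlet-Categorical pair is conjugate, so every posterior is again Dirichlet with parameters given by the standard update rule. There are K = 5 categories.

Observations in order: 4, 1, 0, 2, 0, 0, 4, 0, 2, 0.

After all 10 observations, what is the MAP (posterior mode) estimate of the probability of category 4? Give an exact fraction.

obs 1: x=4 → posterior Dirichlet(11/3, 8, 7/2, 7, 9/4)
obs 2: x=1 → posterior Dirichlet(11/3, 9, 7/2, 7, 9/4)
obs 3: x=0 → posterior Dirichlet(14/3, 9, 7/2, 7, 9/4)
obs 4: x=2 → posterior Dirichlet(14/3, 9, 9/2, 7, 9/4)
obs 5: x=0 → posterior Dirichlet(17/3, 9, 9/2, 7, 9/4)
obs 6: x=0 → posterior Dirichlet(20/3, 9, 9/2, 7, 9/4)
obs 7: x=4 → posterior Dirichlet(20/3, 9, 9/2, 7, 13/4)
obs 8: x=0 → posterior Dirichlet(23/3, 9, 9/2, 7, 13/4)
obs 9: x=2 → posterior Dirichlet(23/3, 9, 11/2, 7, 13/4)
obs 10: x=0 → posterior Dirichlet(26/3, 9, 11/2, 7, 13/4)

27/341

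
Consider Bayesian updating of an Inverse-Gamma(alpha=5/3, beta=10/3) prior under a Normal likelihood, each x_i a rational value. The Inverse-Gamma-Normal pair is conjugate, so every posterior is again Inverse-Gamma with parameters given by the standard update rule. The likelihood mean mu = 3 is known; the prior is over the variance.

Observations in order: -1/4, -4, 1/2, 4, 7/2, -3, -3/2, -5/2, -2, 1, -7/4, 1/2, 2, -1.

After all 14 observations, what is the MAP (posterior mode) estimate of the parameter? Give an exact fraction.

obs 1: x=-1/4 → posterior Inverse-Gamma(13/6, 827/96)
obs 2: x=-4 → posterior Inverse-Gamma(8/3, 3179/96)
obs 3: x=1/2 → posterior Inverse-Gamma(19/6, 3479/96)
obs 4: x=4 → posterior Inverse-Gamma(11/3, 3527/96)
obs 5: x=7/2 → posterior Inverse-Gamma(25/6, 3539/96)
obs 6: x=-3 → posterior Inverse-Gamma(14/3, 5267/96)
obs 7: x=-3/2 → posterior Inverse-Gamma(31/6, 6239/96)
obs 8: x=-5/2 → posterior Inverse-Gamma(17/3, 7691/96)
obs 9: x=-2 → posterior Inverse-Gamma(37/6, 8891/96)
obs 10: x=1 → posterior Inverse-Gamma(20/3, 9083/96)
obs 11: x=-7/4 → posterior Inverse-Gamma(43/6, 5083/48)
obs 12: x=1/2 → posterior Inverse-Gamma(23/3, 5233/48)
obs 13: x=2 → posterior Inverse-Gamma(49/6, 5257/48)
obs 14: x=-1 → posterior Inverse-Gamma(26/3, 5641/48)

5641/464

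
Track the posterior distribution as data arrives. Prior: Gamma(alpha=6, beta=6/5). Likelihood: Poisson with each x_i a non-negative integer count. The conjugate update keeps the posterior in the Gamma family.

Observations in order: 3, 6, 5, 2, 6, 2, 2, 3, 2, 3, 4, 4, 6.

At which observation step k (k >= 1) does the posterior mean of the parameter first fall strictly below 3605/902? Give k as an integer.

k = 7

obs 1: x=3 → posterior Gamma(9, 11/5)
obs 2: x=6 → posterior Gamma(15, 16/5)
obs 3: x=5 → posterior Gamma(20, 21/5)
obs 4: x=2 → posterior Gamma(22, 26/5)
obs 5: x=6 → posterior Gamma(28, 31/5)
obs 6: x=2 → posterior Gamma(30, 36/5)
obs 7: x=2 → posterior Gamma(32, 41/5)
obs 8: x=3 → posterior Gamma(35, 46/5)
obs 9: x=2 → posterior Gamma(37, 51/5)
obs 10: x=3 → posterior Gamma(40, 56/5)
obs 11: x=4 → posterior Gamma(44, 61/5)
obs 12: x=4 → posterior Gamma(48, 66/5)
obs 13: x=6 → posterior Gamma(54, 71/5)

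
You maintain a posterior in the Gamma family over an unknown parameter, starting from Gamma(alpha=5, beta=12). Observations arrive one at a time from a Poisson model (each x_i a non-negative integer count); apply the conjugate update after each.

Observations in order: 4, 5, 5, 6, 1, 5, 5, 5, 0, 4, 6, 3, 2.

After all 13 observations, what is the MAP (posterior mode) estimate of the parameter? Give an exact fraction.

11/5

obs 1: x=4 → posterior Gamma(9, 13)
obs 2: x=5 → posterior Gamma(14, 14)
obs 3: x=5 → posterior Gamma(19, 15)
obs 4: x=6 → posterior Gamma(25, 16)
obs 5: x=1 → posterior Gamma(26, 17)
obs 6: x=5 → posterior Gamma(31, 18)
obs 7: x=5 → posterior Gamma(36, 19)
obs 8: x=5 → posterior Gamma(41, 20)
obs 9: x=0 → posterior Gamma(41, 21)
obs 10: x=4 → posterior Gamma(45, 22)
obs 11: x=6 → posterior Gamma(51, 23)
obs 12: x=3 → posterior Gamma(54, 24)
obs 13: x=2 → posterior Gamma(56, 25)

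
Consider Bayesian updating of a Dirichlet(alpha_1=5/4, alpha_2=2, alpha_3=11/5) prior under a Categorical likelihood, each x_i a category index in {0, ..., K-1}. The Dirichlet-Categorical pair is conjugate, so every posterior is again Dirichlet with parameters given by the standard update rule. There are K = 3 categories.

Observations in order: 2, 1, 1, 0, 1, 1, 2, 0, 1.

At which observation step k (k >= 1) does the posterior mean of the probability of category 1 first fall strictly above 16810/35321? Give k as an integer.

k = 5

obs 1: x=2 → posterior Dirichlet(5/4, 2, 16/5)
obs 2: x=1 → posterior Dirichlet(5/4, 3, 16/5)
obs 3: x=1 → posterior Dirichlet(5/4, 4, 16/5)
obs 4: x=0 → posterior Dirichlet(9/4, 4, 16/5)
obs 5: x=1 → posterior Dirichlet(9/4, 5, 16/5)
obs 6: x=1 → posterior Dirichlet(9/4, 6, 16/5)
obs 7: x=2 → posterior Dirichlet(9/4, 6, 21/5)
obs 8: x=0 → posterior Dirichlet(13/4, 6, 21/5)
obs 9: x=1 → posterior Dirichlet(13/4, 7, 21/5)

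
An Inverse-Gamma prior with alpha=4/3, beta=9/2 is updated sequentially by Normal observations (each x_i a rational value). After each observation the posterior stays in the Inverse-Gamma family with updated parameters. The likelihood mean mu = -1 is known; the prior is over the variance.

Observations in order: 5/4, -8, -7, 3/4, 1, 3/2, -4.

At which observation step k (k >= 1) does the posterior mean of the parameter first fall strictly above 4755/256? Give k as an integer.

obs 1: x=5/4 → posterior Inverse-Gamma(11/6, 225/32)
obs 2: x=-8 → posterior Inverse-Gamma(7/3, 1009/32)
obs 3: x=-7 → posterior Inverse-Gamma(17/6, 1585/32)
obs 4: x=3/4 → posterior Inverse-Gamma(10/3, 817/16)
obs 5: x=1 → posterior Inverse-Gamma(23/6, 849/16)
obs 6: x=3/2 → posterior Inverse-Gamma(13/3, 899/16)
obs 7: x=-4 → posterior Inverse-Gamma(29/6, 971/16)

k = 2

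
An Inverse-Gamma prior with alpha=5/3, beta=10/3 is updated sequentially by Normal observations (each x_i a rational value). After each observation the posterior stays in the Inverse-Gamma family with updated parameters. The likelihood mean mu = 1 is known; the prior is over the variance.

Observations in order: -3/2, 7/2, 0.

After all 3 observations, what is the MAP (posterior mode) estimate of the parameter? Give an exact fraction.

obs 1: x=-3/2 → posterior Inverse-Gamma(13/6, 155/24)
obs 2: x=7/2 → posterior Inverse-Gamma(8/3, 115/12)
obs 3: x=0 → posterior Inverse-Gamma(19/6, 121/12)

121/50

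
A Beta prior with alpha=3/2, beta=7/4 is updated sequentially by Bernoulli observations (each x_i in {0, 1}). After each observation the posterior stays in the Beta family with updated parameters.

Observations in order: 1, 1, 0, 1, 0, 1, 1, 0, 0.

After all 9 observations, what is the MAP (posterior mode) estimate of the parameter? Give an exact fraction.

obs 1: x=1 → posterior Beta(5/2, 7/4)
obs 2: x=1 → posterior Beta(7/2, 7/4)
obs 3: x=0 → posterior Beta(7/2, 11/4)
obs 4: x=1 → posterior Beta(9/2, 11/4)
obs 5: x=0 → posterior Beta(9/2, 15/4)
obs 6: x=1 → posterior Beta(11/2, 15/4)
obs 7: x=1 → posterior Beta(13/2, 15/4)
obs 8: x=0 → posterior Beta(13/2, 19/4)
obs 9: x=0 → posterior Beta(13/2, 23/4)

22/41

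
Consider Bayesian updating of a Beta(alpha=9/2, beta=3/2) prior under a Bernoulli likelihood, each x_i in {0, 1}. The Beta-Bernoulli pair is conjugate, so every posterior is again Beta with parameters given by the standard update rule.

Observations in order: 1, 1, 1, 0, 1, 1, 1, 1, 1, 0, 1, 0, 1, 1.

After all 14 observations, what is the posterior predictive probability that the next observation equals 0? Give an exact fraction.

obs 1: x=1 → posterior Beta(11/2, 3/2)
obs 2: x=1 → posterior Beta(13/2, 3/2)
obs 3: x=1 → posterior Beta(15/2, 3/2)
obs 4: x=0 → posterior Beta(15/2, 5/2)
obs 5: x=1 → posterior Beta(17/2, 5/2)
obs 6: x=1 → posterior Beta(19/2, 5/2)
obs 7: x=1 → posterior Beta(21/2, 5/2)
obs 8: x=1 → posterior Beta(23/2, 5/2)
obs 9: x=1 → posterior Beta(25/2, 5/2)
obs 10: x=0 → posterior Beta(25/2, 7/2)
obs 11: x=1 → posterior Beta(27/2, 7/2)
obs 12: x=0 → posterior Beta(27/2, 9/2)
obs 13: x=1 → posterior Beta(29/2, 9/2)
obs 14: x=1 → posterior Beta(31/2, 9/2)

9/40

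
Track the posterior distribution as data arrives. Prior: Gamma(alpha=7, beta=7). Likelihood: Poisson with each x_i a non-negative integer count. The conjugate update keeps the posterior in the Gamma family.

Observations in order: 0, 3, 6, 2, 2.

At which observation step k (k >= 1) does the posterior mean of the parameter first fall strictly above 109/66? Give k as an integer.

k = 5

obs 1: x=0 → posterior Gamma(7, 8)
obs 2: x=3 → posterior Gamma(10, 9)
obs 3: x=6 → posterior Gamma(16, 10)
obs 4: x=2 → posterior Gamma(18, 11)
obs 5: x=2 → posterior Gamma(20, 12)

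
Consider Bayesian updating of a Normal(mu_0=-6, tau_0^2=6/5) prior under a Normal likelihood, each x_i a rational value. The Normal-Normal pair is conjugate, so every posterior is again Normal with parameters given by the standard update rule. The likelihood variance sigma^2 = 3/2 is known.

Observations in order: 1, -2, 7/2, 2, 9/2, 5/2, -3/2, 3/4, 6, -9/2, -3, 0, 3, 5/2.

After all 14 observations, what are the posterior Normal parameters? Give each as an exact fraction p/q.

obs 1: x=1 → posterior Normal(-26/9, 2/3)
obs 2: x=-2 → posterior Normal(-34/13, 6/13)
obs 3: x=7/2 → posterior Normal(-20/17, 6/17)
obs 4: x=2 → posterior Normal(-4/7, 2/7)
obs 5: x=9/2 → posterior Normal(6/25, 6/25)
obs 6: x=5/2 → posterior Normal(16/29, 6/29)
obs 7: x=-3/2 → posterior Normal(10/33, 2/11)
obs 8: x=3/4 → posterior Normal(13/37, 6/37)
obs 9: x=6 → posterior Normal(37/41, 6/41)
obs 10: x=-9/2 → posterior Normal(19/45, 2/15)
obs 11: x=-3 → posterior Normal(1/7, 6/49)
obs 12: x=0 → posterior Normal(7/53, 6/53)
obs 13: x=3 → posterior Normal(1/3, 2/19)
obs 14: x=5/2 → posterior Normal(29/61, 6/61)

mu_0=29/61, tau_0^2=6/61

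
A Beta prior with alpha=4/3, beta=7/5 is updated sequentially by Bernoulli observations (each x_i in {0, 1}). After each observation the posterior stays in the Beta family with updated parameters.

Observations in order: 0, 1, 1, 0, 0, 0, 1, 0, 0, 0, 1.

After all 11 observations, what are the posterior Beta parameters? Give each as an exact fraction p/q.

obs 1: x=0 → posterior Beta(4/3, 12/5)
obs 2: x=1 → posterior Beta(7/3, 12/5)
obs 3: x=1 → posterior Beta(10/3, 12/5)
obs 4: x=0 → posterior Beta(10/3, 17/5)
obs 5: x=0 → posterior Beta(10/3, 22/5)
obs 6: x=0 → posterior Beta(10/3, 27/5)
obs 7: x=1 → posterior Beta(13/3, 27/5)
obs 8: x=0 → posterior Beta(13/3, 32/5)
obs 9: x=0 → posterior Beta(13/3, 37/5)
obs 10: x=0 → posterior Beta(13/3, 42/5)
obs 11: x=1 → posterior Beta(16/3, 42/5)

alpha=16/3, beta=42/5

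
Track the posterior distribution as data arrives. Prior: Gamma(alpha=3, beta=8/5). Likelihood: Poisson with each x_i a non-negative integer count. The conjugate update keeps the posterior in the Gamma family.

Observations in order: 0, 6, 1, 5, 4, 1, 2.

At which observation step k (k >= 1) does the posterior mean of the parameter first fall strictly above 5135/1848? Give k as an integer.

obs 1: x=0 → posterior Gamma(3, 13/5)
obs 2: x=6 → posterior Gamma(9, 18/5)
obs 3: x=1 → posterior Gamma(10, 23/5)
obs 4: x=5 → posterior Gamma(15, 28/5)
obs 5: x=4 → posterior Gamma(19, 33/5)
obs 6: x=1 → posterior Gamma(20, 38/5)
obs 7: x=2 → posterior Gamma(22, 43/5)

k = 5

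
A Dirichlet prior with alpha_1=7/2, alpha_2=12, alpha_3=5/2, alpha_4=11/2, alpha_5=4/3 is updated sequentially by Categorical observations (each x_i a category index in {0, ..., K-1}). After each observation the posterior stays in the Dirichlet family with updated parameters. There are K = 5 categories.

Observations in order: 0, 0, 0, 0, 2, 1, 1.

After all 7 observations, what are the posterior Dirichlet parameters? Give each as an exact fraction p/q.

alpha_1=15/2, alpha_2=14, alpha_3=7/2, alpha_4=11/2, alpha_5=4/3

obs 1: x=0 → posterior Dirichlet(9/2, 12, 5/2, 11/2, 4/3)
obs 2: x=0 → posterior Dirichlet(11/2, 12, 5/2, 11/2, 4/3)
obs 3: x=0 → posterior Dirichlet(13/2, 12, 5/2, 11/2, 4/3)
obs 4: x=0 → posterior Dirichlet(15/2, 12, 5/2, 11/2, 4/3)
obs 5: x=2 → posterior Dirichlet(15/2, 12, 7/2, 11/2, 4/3)
obs 6: x=1 → posterior Dirichlet(15/2, 13, 7/2, 11/2, 4/3)
obs 7: x=1 → posterior Dirichlet(15/2, 14, 7/2, 11/2, 4/3)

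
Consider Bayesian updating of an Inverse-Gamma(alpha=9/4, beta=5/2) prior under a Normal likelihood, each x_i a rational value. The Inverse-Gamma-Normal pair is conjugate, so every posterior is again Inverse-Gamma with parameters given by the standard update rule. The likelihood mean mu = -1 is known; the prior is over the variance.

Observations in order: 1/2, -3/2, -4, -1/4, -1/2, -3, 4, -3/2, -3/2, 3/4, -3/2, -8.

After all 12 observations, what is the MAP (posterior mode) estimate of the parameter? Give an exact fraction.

obs 1: x=1/2 → posterior Inverse-Gamma(11/4, 29/8)
obs 2: x=-3/2 → posterior Inverse-Gamma(13/4, 15/4)
obs 3: x=-4 → posterior Inverse-Gamma(15/4, 33/4)
obs 4: x=-1/4 → posterior Inverse-Gamma(17/4, 273/32)
obs 5: x=-1/2 → posterior Inverse-Gamma(19/4, 277/32)
obs 6: x=-3 → posterior Inverse-Gamma(21/4, 341/32)
obs 7: x=4 → posterior Inverse-Gamma(23/4, 741/32)
obs 8: x=-3/2 → posterior Inverse-Gamma(25/4, 745/32)
obs 9: x=-3/2 → posterior Inverse-Gamma(27/4, 749/32)
obs 10: x=3/4 → posterior Inverse-Gamma(29/4, 399/16)
obs 11: x=-3/2 → posterior Inverse-Gamma(31/4, 401/16)
obs 12: x=-8 → posterior Inverse-Gamma(33/4, 793/16)

793/148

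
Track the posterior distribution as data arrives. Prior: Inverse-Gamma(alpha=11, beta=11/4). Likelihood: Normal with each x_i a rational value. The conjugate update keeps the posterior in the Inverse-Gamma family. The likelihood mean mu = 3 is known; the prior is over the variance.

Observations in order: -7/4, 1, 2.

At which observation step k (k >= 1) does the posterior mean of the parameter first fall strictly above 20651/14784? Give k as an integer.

obs 1: x=-7/4 → posterior Inverse-Gamma(23/2, 449/32)
obs 2: x=1 → posterior Inverse-Gamma(12, 513/32)
obs 3: x=2 → posterior Inverse-Gamma(25/2, 529/32)

k = 2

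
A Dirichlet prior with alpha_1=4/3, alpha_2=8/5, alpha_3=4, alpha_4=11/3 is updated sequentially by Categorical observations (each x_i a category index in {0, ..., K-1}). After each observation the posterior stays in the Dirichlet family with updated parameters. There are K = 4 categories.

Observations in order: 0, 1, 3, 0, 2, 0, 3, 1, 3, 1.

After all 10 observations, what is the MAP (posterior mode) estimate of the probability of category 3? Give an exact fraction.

85/249

obs 1: x=0 → posterior Dirichlet(7/3, 8/5, 4, 11/3)
obs 2: x=1 → posterior Dirichlet(7/3, 13/5, 4, 11/3)
obs 3: x=3 → posterior Dirichlet(7/3, 13/5, 4, 14/3)
obs 4: x=0 → posterior Dirichlet(10/3, 13/5, 4, 14/3)
obs 5: x=2 → posterior Dirichlet(10/3, 13/5, 5, 14/3)
obs 6: x=0 → posterior Dirichlet(13/3, 13/5, 5, 14/3)
obs 7: x=3 → posterior Dirichlet(13/3, 13/5, 5, 17/3)
obs 8: x=1 → posterior Dirichlet(13/3, 18/5, 5, 17/3)
obs 9: x=3 → posterior Dirichlet(13/3, 18/5, 5, 20/3)
obs 10: x=1 → posterior Dirichlet(13/3, 23/5, 5, 20/3)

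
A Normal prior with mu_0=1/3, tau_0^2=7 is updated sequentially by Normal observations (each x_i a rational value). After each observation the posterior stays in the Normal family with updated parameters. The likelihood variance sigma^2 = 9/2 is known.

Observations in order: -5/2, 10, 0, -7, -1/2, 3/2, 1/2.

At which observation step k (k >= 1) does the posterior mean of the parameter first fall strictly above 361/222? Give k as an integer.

obs 1: x=-5/2 → posterior Normal(-32/23, 63/23)
obs 2: x=10 → posterior Normal(108/37, 63/37)
obs 3: x=0 → posterior Normal(36/17, 21/17)
obs 4: x=-7 → posterior Normal(2/13, 63/65)
obs 5: x=-1/2 → posterior Normal(3/79, 63/79)
obs 6: x=3/2 → posterior Normal(8/31, 21/31)
obs 7: x=1/2 → posterior Normal(31/107, 63/107)

k = 2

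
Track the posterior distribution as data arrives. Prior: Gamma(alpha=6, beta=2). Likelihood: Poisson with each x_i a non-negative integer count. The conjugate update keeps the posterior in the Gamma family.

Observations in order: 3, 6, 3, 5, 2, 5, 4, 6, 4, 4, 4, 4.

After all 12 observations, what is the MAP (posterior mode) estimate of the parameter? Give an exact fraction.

obs 1: x=3 → posterior Gamma(9, 3)
obs 2: x=6 → posterior Gamma(15, 4)
obs 3: x=3 → posterior Gamma(18, 5)
obs 4: x=5 → posterior Gamma(23, 6)
obs 5: x=2 → posterior Gamma(25, 7)
obs 6: x=5 → posterior Gamma(30, 8)
obs 7: x=4 → posterior Gamma(34, 9)
obs 8: x=6 → posterior Gamma(40, 10)
obs 9: x=4 → posterior Gamma(44, 11)
obs 10: x=4 → posterior Gamma(48, 12)
obs 11: x=4 → posterior Gamma(52, 13)
obs 12: x=4 → posterior Gamma(56, 14)

55/14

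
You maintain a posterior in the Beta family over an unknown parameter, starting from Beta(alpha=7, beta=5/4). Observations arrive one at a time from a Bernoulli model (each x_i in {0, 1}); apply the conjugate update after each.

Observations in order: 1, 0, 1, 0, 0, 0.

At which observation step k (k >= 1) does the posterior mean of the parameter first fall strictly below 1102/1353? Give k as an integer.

k = 2

obs 1: x=1 → posterior Beta(8, 5/4)
obs 2: x=0 → posterior Beta(8, 9/4)
obs 3: x=1 → posterior Beta(9, 9/4)
obs 4: x=0 → posterior Beta(9, 13/4)
obs 5: x=0 → posterior Beta(9, 17/4)
obs 6: x=0 → posterior Beta(9, 21/4)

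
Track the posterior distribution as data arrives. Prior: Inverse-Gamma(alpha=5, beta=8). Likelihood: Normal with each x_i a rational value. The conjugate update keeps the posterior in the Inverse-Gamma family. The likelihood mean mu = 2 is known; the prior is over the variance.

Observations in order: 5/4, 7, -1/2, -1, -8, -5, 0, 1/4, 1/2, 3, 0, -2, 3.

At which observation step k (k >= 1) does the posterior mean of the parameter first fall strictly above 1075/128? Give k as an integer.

obs 1: x=5/4 → posterior Inverse-Gamma(11/2, 265/32)
obs 2: x=7 → posterior Inverse-Gamma(6, 665/32)
obs 3: x=-1/2 → posterior Inverse-Gamma(13/2, 765/32)
obs 4: x=-1 → posterior Inverse-Gamma(7, 909/32)
obs 5: x=-8 → posterior Inverse-Gamma(15/2, 2509/32)
obs 6: x=-5 → posterior Inverse-Gamma(8, 3293/32)
obs 7: x=0 → posterior Inverse-Gamma(17/2, 3357/32)
obs 8: x=1/4 → posterior Inverse-Gamma(9, 1703/16)
obs 9: x=1/2 → posterior Inverse-Gamma(19/2, 1721/16)
obs 10: x=3 → posterior Inverse-Gamma(10, 1729/16)
obs 11: x=0 → posterior Inverse-Gamma(21/2, 1761/16)
obs 12: x=-2 → posterior Inverse-Gamma(11, 1889/16)
obs 13: x=3 → posterior Inverse-Gamma(23/2, 1897/16)

k = 5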